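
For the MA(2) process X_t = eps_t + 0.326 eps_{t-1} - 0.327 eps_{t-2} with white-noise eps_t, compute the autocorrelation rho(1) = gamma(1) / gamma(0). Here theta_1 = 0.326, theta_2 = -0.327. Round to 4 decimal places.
\rho(1) = 0.1808

For an MA(q) process with theta_0 = 1, the autocovariance is
  gamma(k) = sigma^2 * sum_{i=0..q-k} theta_i * theta_{i+k},
and rho(k) = gamma(k) / gamma(0). Sigma^2 cancels.
  numerator   = (1)*(0.326) + (0.326)*(-0.327) = 0.219398.
  denominator = (1)^2 + (0.326)^2 + (-0.327)^2 = 1.213205.
  rho(1) = 0.219398 / 1.213205 = 0.1808.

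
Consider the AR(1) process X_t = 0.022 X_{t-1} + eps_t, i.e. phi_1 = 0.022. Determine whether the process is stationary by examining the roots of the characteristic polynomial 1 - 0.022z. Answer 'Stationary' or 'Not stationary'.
\text{Stationary}

The AR(p) characteristic polynomial is P(z) = 1 - 0.022z.
Stationarity requires all roots to lie outside the unit circle, i.e. |z| > 1 for every root.
This is linear in z: 1 + (-0.022) z = 0  =>  z = -1/(-0.022) = 45.454545,  |z| = 45.454545.
Moduli of all roots: 45.4545.
All moduli strictly greater than 1? Yes.
Verdict: Stationary.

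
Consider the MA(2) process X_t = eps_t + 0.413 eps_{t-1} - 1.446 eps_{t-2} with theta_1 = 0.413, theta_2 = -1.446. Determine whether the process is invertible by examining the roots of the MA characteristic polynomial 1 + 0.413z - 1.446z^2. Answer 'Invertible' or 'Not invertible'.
\text{Not invertible}

The MA(q) characteristic polynomial is P(z) = 1 + 0.413z - 1.446z^2.
Invertibility requires all roots to lie outside the unit circle, i.e. |z| > 1 for every root.
Set 1 + (0.413) z + (-1.446) z^2 = 0, i.e. a z^2 + b z + c = 0 with a = -1.446, b = 0.413, c = 1.
Discriminant D = b^2 - 4ac = (0.413)^2 - 4*(-1.446)*1 = 0.170569 - (-5.784) = 5.954569.
D >= 0, so the roots are real: z = (-b +/- sqrt(D)) / (2a) = (-0.413 +/- 2.440199) / (-2.892).
  z_1 = (-0.413 + 2.440199) / (-2.892) = -0.701,   |z_1| = 0.701.
  z_2 = (-0.413 - 2.440199) / (-2.892) = 0.9866,   |z_2| = 0.9866.
Moduli of all roots: 0.7010, 0.9866.
All moduli strictly greater than 1? No.
Verdict: Not invertible.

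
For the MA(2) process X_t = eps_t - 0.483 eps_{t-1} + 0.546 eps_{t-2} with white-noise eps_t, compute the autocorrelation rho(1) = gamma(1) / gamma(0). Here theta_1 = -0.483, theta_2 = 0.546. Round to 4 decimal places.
\rho(1) = -0.4876

For an MA(q) process with theta_0 = 1, the autocovariance is
  gamma(k) = sigma^2 * sum_{i=0..q-k} theta_i * theta_{i+k},
and rho(k) = gamma(k) / gamma(0). Sigma^2 cancels.
  numerator   = (1)*(-0.483) + (-0.483)*(0.546) = -0.746718.
  denominator = (1)^2 + (-0.483)^2 + (0.546)^2 = 1.531405.
  rho(1) = -0.746718 / 1.531405 = -0.4876.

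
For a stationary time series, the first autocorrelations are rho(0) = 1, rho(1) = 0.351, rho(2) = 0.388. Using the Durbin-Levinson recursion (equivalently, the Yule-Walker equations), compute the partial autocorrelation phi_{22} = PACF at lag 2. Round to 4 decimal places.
\phi_{22} = 0.3020

The PACF at lag k is phi_{kk}, the last component of the solution
to the Yule-Walker system G_k phi = r_k where
  (G_k)_{ij} = rho(|i - j|), (r_k)_i = rho(i), i,j = 1..k.
Equivalently, Durbin-Levinson gives phi_{kk} iteratively:
  phi_{11} = rho(1)
  phi_{kk} = [rho(k) - sum_{j=1..k-1} phi_{k-1,j} rho(k-j)]
            / [1 - sum_{j=1..k-1} phi_{k-1,j} rho(j)],
  phi_{k,j} = phi_{k-1,j} - phi_{kk} phi_{k-1,k-j},  j = 1..k-1.
Step k = 1:
  phi_11 = rho(1) = 0.351.
Step k = 2:
  phi_22 = [rho(2) - phi_11 rho(1)] / [1 - phi_11 rho(1)] = [0.388 - (0.351)(0.351)] / [1 - (0.351)(0.351)]
         = 0.264799 / 0.876799 = 0.302.
Therefore phi_{22} = 0.3020.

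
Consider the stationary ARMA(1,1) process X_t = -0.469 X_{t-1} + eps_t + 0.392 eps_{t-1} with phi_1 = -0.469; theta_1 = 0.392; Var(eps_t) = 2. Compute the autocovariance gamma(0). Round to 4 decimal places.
\gamma(0) = 2.0152

Multiply the model equation by X_{t-k} and take expectations. With theta_0 = psi_0 = 1 and psi_j the MA(infinity) weights, this gives
  gamma(k) - sum_i phi_i gamma(k-i) = c_k,
  c_k = sigma^2 * sum_{j=k..q} theta_j psi_{j-k}   (c_k = 0 for k > q),
using gamma(-m) = gamma(m).
psi-weights needed (psi_j = theta_j + sum_i phi_i psi_{j-i}):
  psi_1 = theta_1 + phi_1 = 0.392 + (-0.469) = -0.077
Right-hand sides:
  c_0 = sigma^2 (1 + theta_1 psi_1) = 2 * (1 + (0.392)(-0.077)) = 2 * 0.969816 = 1.939632
  c_1 = sigma^2 theta_1 = 2 * (0.392) = 0.784
  c_2 = 0
Equations for k = 0 and k = 1 (AR order 1):
  gamma(0) = phi_1 gamma(1) + c_0
  gamma(1) = phi_1 gamma(0) + c_1
Substituting the second into the first: gamma(0) (1 - phi_1^2) = c_0 + phi_1 c_1, so
  gamma(0) = (c_0 + phi_1 c_1) / (1 - phi_1^2) = (1.939632 + (-0.469)(0.784)) / (1 - (-0.469)^2) = 1.571936 / 0.780039 = 2.015202.
Therefore gamma(0) = 2.0152 (to 4 decimal places).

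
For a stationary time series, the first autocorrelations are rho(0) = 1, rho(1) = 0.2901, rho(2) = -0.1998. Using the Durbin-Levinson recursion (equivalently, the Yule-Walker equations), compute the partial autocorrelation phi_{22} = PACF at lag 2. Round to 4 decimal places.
\phi_{22} = -0.3101

The PACF at lag k is phi_{kk}, the last component of the solution
to the Yule-Walker system G_k phi = r_k where
  (G_k)_{ij} = rho(|i - j|), (r_k)_i = rho(i), i,j = 1..k.
Equivalently, Durbin-Levinson gives phi_{kk} iteratively:
  phi_{11} = rho(1)
  phi_{kk} = [rho(k) - sum_{j=1..k-1} phi_{k-1,j} rho(k-j)]
            / [1 - sum_{j=1..k-1} phi_{k-1,j} rho(j)],
  phi_{k,j} = phi_{k-1,j} - phi_{kk} phi_{k-1,k-j},  j = 1..k-1.
Step k = 1:
  phi_11 = rho(1) = 0.2901.
Step k = 2:
  phi_22 = [rho(2) - phi_11 rho(1)] / [1 - phi_11 rho(1)] = [-0.1998 - (0.2901)(0.2901)] / [1 - (0.2901)(0.2901)]
         = -0.28395801 / 0.91584199 = -0.3101.
Therefore phi_{22} = -0.3101.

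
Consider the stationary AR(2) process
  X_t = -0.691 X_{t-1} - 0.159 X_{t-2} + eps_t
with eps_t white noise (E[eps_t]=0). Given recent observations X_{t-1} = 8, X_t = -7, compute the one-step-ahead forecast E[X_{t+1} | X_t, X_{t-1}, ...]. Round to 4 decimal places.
E[X_{t+1} \mid \mathcal F_t] = 3.5650

For an AR(p) model X_t = c + sum_i phi_i X_{t-i} + eps_t, the
one-step-ahead conditional mean is
  E[X_{t+1} | X_t, ...] = c + sum_i phi_i X_{t+1-i}.
Substitute known values:
  E[X_{t+1} | ...] = (-0.691) * (-7) + (-0.159) * (8)
                   = 3.5650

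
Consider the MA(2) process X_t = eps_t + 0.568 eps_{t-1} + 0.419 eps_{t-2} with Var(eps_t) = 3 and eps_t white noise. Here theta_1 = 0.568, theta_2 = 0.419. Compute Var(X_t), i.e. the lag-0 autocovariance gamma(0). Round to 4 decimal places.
\gamma(0) = 4.4946

For an MA(q) process X_t = eps_t + sum_i theta_i eps_{t-i} with
Var(eps_t) = sigma^2, the variance is
  gamma(0) = sigma^2 * (1 + sum_i theta_i^2).
  sum_i theta_i^2 = (0.568)^2 + (0.419)^2 = 0.322624 + 0.175561 = 0.498185.
  gamma(0) = 3 * (1 + 0.498185) = 3 * 1.498185 = 4.494555, which rounds to 4.4946.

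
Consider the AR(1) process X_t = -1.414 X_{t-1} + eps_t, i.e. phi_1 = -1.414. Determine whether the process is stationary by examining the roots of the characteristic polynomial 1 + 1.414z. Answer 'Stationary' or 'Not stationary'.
\text{Not stationary}

The AR(p) characteristic polynomial is P(z) = 1 + 1.414z.
Stationarity requires all roots to lie outside the unit circle, i.e. |z| > 1 for every root.
This is linear in z: 1 + (1.414) z = 0  =>  z = -1/(1.414) = -0.707214,  |z| = 0.707214.
Moduli of all roots: 0.7072.
All moduli strictly greater than 1? No.
Verdict: Not stationary.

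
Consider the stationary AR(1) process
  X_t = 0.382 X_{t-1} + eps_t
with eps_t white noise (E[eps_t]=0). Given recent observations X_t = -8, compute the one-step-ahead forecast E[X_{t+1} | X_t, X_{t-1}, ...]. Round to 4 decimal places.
E[X_{t+1} \mid \mathcal F_t] = -3.0560

For an AR(p) model X_t = c + sum_i phi_i X_{t-i} + eps_t, the
one-step-ahead conditional mean is
  E[X_{t+1} | X_t, ...] = c + sum_i phi_i X_{t+1-i}.
Substitute known values:
  E[X_{t+1} | ...] = (0.382) * (-8)
                   = -3.0560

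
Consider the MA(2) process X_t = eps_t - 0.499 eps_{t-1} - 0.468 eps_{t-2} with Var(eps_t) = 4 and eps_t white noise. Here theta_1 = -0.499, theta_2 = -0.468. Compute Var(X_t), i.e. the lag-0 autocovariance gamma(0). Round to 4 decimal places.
\gamma(0) = 5.8721

For an MA(q) process X_t = eps_t + sum_i theta_i eps_{t-i} with
Var(eps_t) = sigma^2, the variance is
  gamma(0) = sigma^2 * (1 + sum_i theta_i^2).
  sum_i theta_i^2 = (-0.499)^2 + (-0.468)^2 = 0.249001 + 0.219024 = 0.468025.
  gamma(0) = 4 * (1 + 0.468025) = 4 * 1.468025 = 5.8721.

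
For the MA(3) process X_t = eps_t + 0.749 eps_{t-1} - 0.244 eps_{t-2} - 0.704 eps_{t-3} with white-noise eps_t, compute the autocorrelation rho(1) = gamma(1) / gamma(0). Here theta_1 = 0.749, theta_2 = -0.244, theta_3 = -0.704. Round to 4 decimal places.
\rho(1) = 0.3488

For an MA(q) process with theta_0 = 1, the autocovariance is
  gamma(k) = sigma^2 * sum_{i=0..q-k} theta_i * theta_{i+k},
and rho(k) = gamma(k) / gamma(0). Sigma^2 cancels.
  numerator   = (1)*(0.749) + (0.749)*(-0.244) + (-0.244)*(-0.704) = 0.73802.
  denominator = (1)^2 + (0.749)^2 + (-0.244)^2 + (-0.704)^2 = 2.116153.
  rho(1) = 0.73802 / 2.116153 = 0.3488.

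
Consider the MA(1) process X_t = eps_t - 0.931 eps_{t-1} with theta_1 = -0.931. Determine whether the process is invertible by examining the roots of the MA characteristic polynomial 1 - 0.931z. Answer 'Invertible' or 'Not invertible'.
\text{Invertible}

The MA(q) characteristic polynomial is P(z) = 1 - 0.931z.
Invertibility requires all roots to lie outside the unit circle, i.e. |z| > 1 for every root.
This is linear in z: 1 + (-0.931) z = 0  =>  z = -1/(-0.931) = 1.074114,  |z| = 1.074114.
Moduli of all roots: 1.0741.
All moduli strictly greater than 1? Yes.
Verdict: Invertible.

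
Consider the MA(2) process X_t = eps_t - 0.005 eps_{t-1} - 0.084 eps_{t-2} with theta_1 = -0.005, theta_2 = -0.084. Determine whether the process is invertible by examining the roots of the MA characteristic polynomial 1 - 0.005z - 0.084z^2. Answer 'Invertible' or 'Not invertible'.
\text{Invertible}

The MA(q) characteristic polynomial is P(z) = 1 - 0.005z - 0.084z^2.
Invertibility requires all roots to lie outside the unit circle, i.e. |z| > 1 for every root.
Set 1 + (-0.005) z + (-0.084) z^2 = 0, i.e. a z^2 + b z + c = 0 with a = -0.084, b = -0.005, c = 1.
Discriminant D = b^2 - 4ac = (-0.005)^2 - 4*(-0.084)*1 = 0.000025 - (-0.336) = 0.336025.
D >= 0, so the roots are real: z = (-b +/- sqrt(D)) / (2a) = (0.005 +/- 0.579677) / (-0.168).
  z_1 = (0.005 + 0.579677) / (-0.168) = -3.4802,   |z_1| = 3.4802.
  z_2 = (0.005 - 0.579677) / (-0.168) = 3.4207,   |z_2| = 3.4207.
Moduli of all roots: 3.4802, 3.4207.
All moduli strictly greater than 1? Yes.
Verdict: Invertible.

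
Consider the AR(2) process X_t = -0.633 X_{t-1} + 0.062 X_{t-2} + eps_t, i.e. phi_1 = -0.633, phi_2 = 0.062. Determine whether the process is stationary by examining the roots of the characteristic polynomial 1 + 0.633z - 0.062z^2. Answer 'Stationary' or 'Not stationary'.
\text{Stationary}

The AR(p) characteristic polynomial is P(z) = 1 + 0.633z - 0.062z^2.
Stationarity requires all roots to lie outside the unit circle, i.e. |z| > 1 for every root.
Set 1 + (0.633) z + (-0.062) z^2 = 0, i.e. a z^2 + b z + c = 0 with a = -0.062, b = 0.633, c = 1.
Discriminant D = b^2 - 4ac = (0.633)^2 - 4*(-0.062)*1 = 0.400689 - (-0.248) = 0.648689.
D >= 0, so the roots are real: z = (-b +/- sqrt(D)) / (2a) = (-0.633 +/- 0.805412) / (-0.124).
  z_1 = (-0.633 + 0.805412) / (-0.124) = -1.3904,   |z_1| = 1.3904.
  z_2 = (-0.633 - 0.805412) / (-0.124) = 11.6001,   |z_2| = 11.6001.
Moduli of all roots: 1.3904, 11.6001.
All moduli strictly greater than 1? Yes.
Verdict: Stationary.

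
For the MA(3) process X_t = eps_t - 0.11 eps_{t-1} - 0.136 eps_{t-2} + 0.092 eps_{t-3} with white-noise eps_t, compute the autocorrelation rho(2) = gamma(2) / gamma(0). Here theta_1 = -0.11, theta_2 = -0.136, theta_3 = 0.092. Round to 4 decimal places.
\rho(2) = -0.1406

For an MA(q) process with theta_0 = 1, the autocovariance is
  gamma(k) = sigma^2 * sum_{i=0..q-k} theta_i * theta_{i+k},
and rho(k) = gamma(k) / gamma(0). Sigma^2 cancels.
  numerator   = (1)*(-0.136) + (-0.11)*(0.092) = -0.14612.
  denominator = (1)^2 + (-0.11)^2 + (-0.136)^2 + (0.092)^2 = 1.03906.
  rho(2) = -0.14612 / 1.03906 = -0.1406.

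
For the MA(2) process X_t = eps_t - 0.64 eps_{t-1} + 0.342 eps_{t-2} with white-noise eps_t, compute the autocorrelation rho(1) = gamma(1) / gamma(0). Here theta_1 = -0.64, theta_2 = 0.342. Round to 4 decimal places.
\rho(1) = -0.5626

For an MA(q) process with theta_0 = 1, the autocovariance is
  gamma(k) = sigma^2 * sum_{i=0..q-k} theta_i * theta_{i+k},
and rho(k) = gamma(k) / gamma(0). Sigma^2 cancels.
  numerator   = (1)*(-0.64) + (-0.64)*(0.342) = -0.85888.
  denominator = (1)^2 + (-0.64)^2 + (0.342)^2 = 1.526564.
  rho(1) = -0.85888 / 1.526564 = -0.5626.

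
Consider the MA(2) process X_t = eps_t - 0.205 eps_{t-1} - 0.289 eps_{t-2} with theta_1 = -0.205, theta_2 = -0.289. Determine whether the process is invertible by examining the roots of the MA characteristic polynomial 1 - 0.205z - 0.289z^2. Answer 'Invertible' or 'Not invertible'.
\text{Invertible}

The MA(q) characteristic polynomial is P(z) = 1 - 0.205z - 0.289z^2.
Invertibility requires all roots to lie outside the unit circle, i.e. |z| > 1 for every root.
Set 1 + (-0.205) z + (-0.289) z^2 = 0, i.e. a z^2 + b z + c = 0 with a = -0.289, b = -0.205, c = 1.
Discriminant D = b^2 - 4ac = (-0.205)^2 - 4*(-0.289)*1 = 0.042025 - (-1.156) = 1.198025.
D >= 0, so the roots are real: z = (-b +/- sqrt(D)) / (2a) = (0.205 +/- 1.094543) / (-0.578).
  z_1 = (0.205 + 1.094543) / (-0.578) = -2.2483,   |z_1| = 2.2483.
  z_2 = (0.205 - 1.094543) / (-0.578) = 1.539,   |z_2| = 1.539.
Moduli of all roots: 2.2483, 1.5390.
All moduli strictly greater than 1? Yes.
Verdict: Invertible.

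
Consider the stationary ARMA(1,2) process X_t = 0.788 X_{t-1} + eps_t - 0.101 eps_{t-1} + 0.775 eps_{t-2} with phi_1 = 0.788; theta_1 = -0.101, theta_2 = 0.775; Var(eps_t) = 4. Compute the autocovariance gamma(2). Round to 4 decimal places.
\gamma(2) = 19.4701

Multiply the model equation by X_{t-k} and take expectations. With theta_0 = psi_0 = 1 and psi_j the MA(infinity) weights, this gives
  gamma(k) - sum_i phi_i gamma(k-i) = c_k,
  c_k = sigma^2 * sum_{j=k..q} theta_j psi_{j-k}   (c_k = 0 for k > q),
using gamma(-m) = gamma(m).
psi-weights needed (psi_j = theta_j + sum_i phi_i psi_{j-i}):
  psi_1 = theta_1 + phi_1 = -0.101 + (0.788) = 0.687
  psi_2 = theta_2 + phi_1 psi_1 = 0.775 + (0.788)(0.687) = 1.316356
Right-hand sides:
  c_0 = sigma^2 (1 + theta_1 psi_1 + theta_2 psi_2) = 4 * (1 + (-0.101)(0.687) + (0.775)(1.316356)) = 4 * 1.950789 = 7.803156
  c_1 = sigma^2 (theta_1 + theta_2 psi_1) = 4 * (-0.101 + (0.775)(0.687)) = 1.7257
  c_2 = sigma^2 theta_2 = 4 * (0.775) = 3.1
Equations for k = 0 and k = 1 (AR order 1):
  gamma(0) = phi_1 gamma(1) + c_0
  gamma(1) = phi_1 gamma(0) + c_1
Substituting the second into the first: gamma(0) (1 - phi_1^2) = c_0 + phi_1 c_1, so
  gamma(0) = (c_0 + phi_1 c_1) / (1 - phi_1^2) = (7.803156 + (0.788)(1.7257)) / (1 - (0.788)^2) = 9.163007 / 0.379056 = 24.173228.
  gamma(1) = phi_1 gamma(0) + c_1 = (0.788)(24.173228) + (1.7257) = 20.774204.
For k = 2: gamma(2) = phi_1 gamma(1) + c_2
  = (0.788)(20.774204) + (3.1) = 19.470073.
Therefore gamma(2) = 19.4701 (to 4 decimal places).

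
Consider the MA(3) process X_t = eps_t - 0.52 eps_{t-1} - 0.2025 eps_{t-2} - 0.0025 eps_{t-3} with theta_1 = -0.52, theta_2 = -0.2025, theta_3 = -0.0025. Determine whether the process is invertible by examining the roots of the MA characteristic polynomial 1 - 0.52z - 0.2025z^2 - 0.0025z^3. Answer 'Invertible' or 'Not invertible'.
\text{Invertible}

The MA(q) characteristic polynomial is P(z) = 1 - 0.52z - 0.2025z^2 - 0.0025z^3.
Invertibility requires all roots to lie outside the unit circle, i.e. |z| > 1 for every root.
Degree 3: look for a simple real root z0 first, then factor out (1 - z/z0) and solve the remaining quadratic.
Testing z0 = -4: P(-4) = 1 + (-0.52)(-4) + (-0.2025)(-4)^2 + (-0.0025)(-4)^3
  = 1 + (2.08) + (-3.24) + (0.16) = 0.  So z_0 = -4 is a root, |z_0| = 4.
Divide out the factor (1 + 0.25 z) = (1 - z/z0) (since 1/z0 = -0.25):
  P(z) = (1 + 0.25 z)(1 + (-0.77) z + (-0.01) z^2)
  [check: z-coef -0.77 - (-0.25) = -0.52; z^2-coef -0.01 - (-0.25)(-0.77) = -0.2025; z^3-coef -(-0.25)(-0.01) = -0.0025.]
Remaining roots from the quadratic factor 1 + (-0.77) z + (-0.01) z^2:
  Set 1 + (-0.77) z + (-0.01) z^2 = 0, i.e. a z^2 + b z + c = 0 with a = -0.01, b = -0.77, c = 1.
  Discriminant D = b^2 - 4ac = (-0.77)^2 - 4*(-0.01)*1 = 0.5929 - (-0.04) = 0.6329.
  D >= 0, so the roots are real: z = (-b +/- sqrt(D)) / (2a) = (0.77 +/- 0.79555) / (-0.02).
    z_1 = (0.77 + 0.79555) / (-0.02) = -78.2775,   |z_1| = 78.2775.
    z_2 = (0.77 - 0.79555) / (-0.02) = 1.2775,   |z_2| = 1.2775.
Moduli of all roots: 4.0000, 78.2775, 1.2775.
All moduli strictly greater than 1? Yes.
Verdict: Invertible.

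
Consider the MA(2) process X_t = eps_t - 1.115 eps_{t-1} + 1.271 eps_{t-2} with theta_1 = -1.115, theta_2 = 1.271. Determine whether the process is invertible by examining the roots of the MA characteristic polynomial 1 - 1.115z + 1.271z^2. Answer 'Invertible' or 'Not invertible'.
\text{Not invertible}

The MA(q) characteristic polynomial is P(z) = 1 - 1.115z + 1.271z^2.
Invertibility requires all roots to lie outside the unit circle, i.e. |z| > 1 for every root.
Set 1 + (-1.115) z + (1.271) z^2 = 0, i.e. a z^2 + b z + c = 0 with a = 1.271, b = -1.115, c = 1.
Discriminant D = b^2 - 4ac = (-1.115)^2 - 4*(1.271)*1 = 1.243225 - (5.084) = -3.840775.
D < 0, so the roots are the complex-conjugate pair z = (-b +/- i sqrt(-D)) / (2a) = 0.4386 +/- 0.771i.
For a conjugate pair |z|^2 = z * conj(z) = (product of roots) = c/a = 1/(1.271) = 0.786782, so |z| = sqrt(0.786782) = 0.887 for both roots.
Moduli of all roots: 0.8870, 0.8870.
All moduli strictly greater than 1? No.
Verdict: Not invertible.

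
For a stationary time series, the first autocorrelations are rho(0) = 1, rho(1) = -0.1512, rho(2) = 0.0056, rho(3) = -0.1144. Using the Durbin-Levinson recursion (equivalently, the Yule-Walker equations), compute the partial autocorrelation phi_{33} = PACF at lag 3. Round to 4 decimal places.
\phi_{33} = -0.1190

The PACF at lag k is phi_{kk}, the last component of the solution
to the Yule-Walker system G_k phi = r_k where
  (G_k)_{ij} = rho(|i - j|), (r_k)_i = rho(i), i,j = 1..k.
Equivalently, Durbin-Levinson gives phi_{kk} iteratively:
  phi_{11} = rho(1)
  phi_{kk} = [rho(k) - sum_{j=1..k-1} phi_{k-1,j} rho(k-j)]
            / [1 - sum_{j=1..k-1} phi_{k-1,j} rho(j)],
  phi_{k,j} = phi_{k-1,j} - phi_{kk} phi_{k-1,k-j},  j = 1..k-1.
Step k = 1:
  phi_11 = rho(1) = -0.1512.
Step k = 2:
  phi_22 = [rho(2) - phi_11 rho(1)] / [1 - phi_11 rho(1)] = [0.0056 - (-0.1512)(-0.1512)] / [1 - (-0.1512)(-0.1512)]
         = -0.01726144 / 0.97713856 = -0.017665.
  Update: phi_21 = phi_11 - phi_22 phi_11 = -0.1512 - (-0.017665)(-0.1512) = -0.153871.
Step k = 3:
  phi_33 = [rho(3) - phi_21 rho(2) - phi_22 rho(1)] / [1 - phi_21 rho(1) - phi_22 rho(2)]
    numerator   = -0.1144 - (-0.153871)(0.0056) - (-0.017665)(-0.1512) = -0.11620931
    denominator = 1 - (-0.153871)(-0.1512) - (-0.017665)(0.0056) = 0.97683363
  phi_33 = -0.11620931 / 0.97683363 = -0.119.
Therefore phi_{33} = -0.1190.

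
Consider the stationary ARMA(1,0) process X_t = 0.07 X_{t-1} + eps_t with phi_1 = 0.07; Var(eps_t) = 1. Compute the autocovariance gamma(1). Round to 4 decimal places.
\gamma(1) = 0.0703

Multiply the model equation by X_{t-k} and take expectations. With theta_0 = psi_0 = 1 and psi_j the MA(infinity) weights, this gives
  gamma(k) - sum_i phi_i gamma(k-i) = c_k,
  c_k = sigma^2 * sum_{j=k..q} theta_j psi_{j-k}   (c_k = 0 for k > q),
using gamma(-m) = gamma(m).
Pure AR (q = 0): c_0 = sigma^2 = 1, c_k = 0 for k >= 1.
Equations for k = 0 and k = 1 (AR order 1):
  gamma(0) = phi_1 gamma(1) + c_0
  gamma(1) = phi_1 gamma(0) + c_1
Substituting the second into the first: gamma(0) (1 - phi_1^2) = c_0 + phi_1 c_1, so
  gamma(0) = c_0 / (1 - phi_1^2) = 1 / (1 - (0.07)^2) = 1 / 0.9951 = 1.004924.
  gamma(1) = phi_1 gamma(0) = (0.07)(1.004924) = 0.070345.
Therefore gamma(1) = 0.0703 (to 4 decimal places).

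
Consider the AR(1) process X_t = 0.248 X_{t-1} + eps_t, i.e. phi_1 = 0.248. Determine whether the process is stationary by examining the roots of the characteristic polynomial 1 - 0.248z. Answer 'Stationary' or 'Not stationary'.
\text{Stationary}

The AR(p) characteristic polynomial is P(z) = 1 - 0.248z.
Stationarity requires all roots to lie outside the unit circle, i.e. |z| > 1 for every root.
This is linear in z: 1 + (-0.248) z = 0  =>  z = -1/(-0.248) = 4.032258,  |z| = 4.032258.
Moduli of all roots: 4.0323.
All moduli strictly greater than 1? Yes.
Verdict: Stationary.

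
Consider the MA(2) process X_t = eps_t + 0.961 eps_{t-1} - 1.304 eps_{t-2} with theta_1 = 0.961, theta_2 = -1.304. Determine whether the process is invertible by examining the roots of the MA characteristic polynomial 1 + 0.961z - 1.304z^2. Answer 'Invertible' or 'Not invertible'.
\text{Not invertible}

The MA(q) characteristic polynomial is P(z) = 1 + 0.961z - 1.304z^2.
Invertibility requires all roots to lie outside the unit circle, i.e. |z| > 1 for every root.
Set 1 + (0.961) z + (-1.304) z^2 = 0, i.e. a z^2 + b z + c = 0 with a = -1.304, b = 0.961, c = 1.
Discriminant D = b^2 - 4ac = (0.961)^2 - 4*(-1.304)*1 = 0.923521 - (-5.216) = 6.139521.
D >= 0, so the roots are real: z = (-b +/- sqrt(D)) / (2a) = (-0.961 +/- 2.477806) / (-2.608).
  z_1 = (-0.961 + 2.477806) / (-2.608) = -0.5816,   |z_1| = 0.5816.
  z_2 = (-0.961 - 2.477806) / (-2.608) = 1.3186,   |z_2| = 1.3186.
Moduli of all roots: 0.5816, 1.3186.
All moduli strictly greater than 1? No.
Verdict: Not invertible.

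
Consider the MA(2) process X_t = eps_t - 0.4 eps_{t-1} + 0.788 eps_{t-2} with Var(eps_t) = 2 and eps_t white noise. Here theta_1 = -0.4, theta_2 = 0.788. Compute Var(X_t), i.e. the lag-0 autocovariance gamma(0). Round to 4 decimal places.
\gamma(0) = 3.5619

For an MA(q) process X_t = eps_t + sum_i theta_i eps_{t-i} with
Var(eps_t) = sigma^2, the variance is
  gamma(0) = sigma^2 * (1 + sum_i theta_i^2).
  sum_i theta_i^2 = (-0.4)^2 + (0.788)^2 = 0.16 + 0.620944 = 0.780944.
  gamma(0) = 2 * (1 + 0.780944) = 2 * 1.780944 = 3.561888, which rounds to 3.5619.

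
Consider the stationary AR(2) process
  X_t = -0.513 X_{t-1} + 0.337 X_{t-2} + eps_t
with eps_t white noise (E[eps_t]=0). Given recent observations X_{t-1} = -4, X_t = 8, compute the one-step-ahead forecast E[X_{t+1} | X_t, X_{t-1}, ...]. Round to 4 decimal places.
E[X_{t+1} \mid \mathcal F_t] = -5.4520

For an AR(p) model X_t = c + sum_i phi_i X_{t-i} + eps_t, the
one-step-ahead conditional mean is
  E[X_{t+1} | X_t, ...] = c + sum_i phi_i X_{t+1-i}.
Substitute known values:
  E[X_{t+1} | ...] = (-0.513) * (8) + (0.337) * (-4)
                   = -5.4520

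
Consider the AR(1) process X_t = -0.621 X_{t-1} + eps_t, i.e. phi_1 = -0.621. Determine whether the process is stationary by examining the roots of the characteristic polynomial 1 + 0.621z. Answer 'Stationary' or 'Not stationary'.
\text{Stationary}

The AR(p) characteristic polynomial is P(z) = 1 + 0.621z.
Stationarity requires all roots to lie outside the unit circle, i.e. |z| > 1 for every root.
This is linear in z: 1 + (0.621) z = 0  =>  z = -1/(0.621) = -1.610306,  |z| = 1.610306.
Moduli of all roots: 1.6103.
All moduli strictly greater than 1? Yes.
Verdict: Stationary.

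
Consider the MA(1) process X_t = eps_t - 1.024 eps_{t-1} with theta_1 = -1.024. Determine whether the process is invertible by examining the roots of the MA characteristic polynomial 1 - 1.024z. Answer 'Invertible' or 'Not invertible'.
\text{Not invertible}

The MA(q) characteristic polynomial is P(z) = 1 - 1.024z.
Invertibility requires all roots to lie outside the unit circle, i.e. |z| > 1 for every root.
This is linear in z: 1 + (-1.024) z = 0  =>  z = -1/(-1.024) = 0.976562,  |z| = 0.976562.
Moduli of all roots: 0.9766.
All moduli strictly greater than 1? No.
Verdict: Not invertible.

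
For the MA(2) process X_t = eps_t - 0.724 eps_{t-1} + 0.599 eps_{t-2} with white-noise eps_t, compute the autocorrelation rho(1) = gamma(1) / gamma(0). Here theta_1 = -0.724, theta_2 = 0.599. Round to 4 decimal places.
\rho(1) = -0.6148

For an MA(q) process with theta_0 = 1, the autocovariance is
  gamma(k) = sigma^2 * sum_{i=0..q-k} theta_i * theta_{i+k},
and rho(k) = gamma(k) / gamma(0). Sigma^2 cancels.
  numerator   = (1)*(-0.724) + (-0.724)*(0.599) = -1.157676.
  denominator = (1)^2 + (-0.724)^2 + (0.599)^2 = 1.882977.
  rho(1) = -1.157676 / 1.882977 = -0.6148.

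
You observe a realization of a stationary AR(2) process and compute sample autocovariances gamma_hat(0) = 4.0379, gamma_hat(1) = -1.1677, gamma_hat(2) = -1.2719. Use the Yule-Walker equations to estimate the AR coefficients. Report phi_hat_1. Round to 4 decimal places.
\hat\phi_{1} = -0.4150

The Yule-Walker equations for an AR(p) process read, in matrix form,
  Gamma_p phi = r_p,   with   (Gamma_p)_{ij} = gamma(|i - j|),
                       (r_p)_i = gamma(i),   i,j = 1..p.
Substitute the sample gammas (Toeplitz matrix and right-hand side of size 2):
  Gamma_p = [[4.0379, -1.1677], [-1.1677, 4.0379]]
  r_p     = [-1.1677, -1.2719]
Written out:
  4.0379 phi_1 - 1.1677 phi_2 = -1.1677
  -1.1677 phi_1 + 4.0379 phi_2 = -1.2719
Solve by Cramer's rule:
  det = gamma(0)^2 - gamma(1)^2 = (4.0379)^2 - (-1.1677)^2 = 16.30463641 - 1.36352329 = 14.94111312
  phi_hat_1 = [gamma(1) gamma(0) - gamma(1) gamma(2)] / det = [(-1.1677)(4.0379) - (-1.1677)(-1.2719)] / 14.94111312 = -6.20025346 / 14.94111312 = -0.415
  phi_hat_2 = [gamma(0) gamma(2) - gamma(1)^2] / det = [(4.0379)(-1.2719) - (-1.1677)^2] / 14.94111312 = -6.4993283 / 14.94111312 = -0.435
So phi_hat = [-0.4150, -0.4350].
Therefore phi_hat_1 = -0.4150.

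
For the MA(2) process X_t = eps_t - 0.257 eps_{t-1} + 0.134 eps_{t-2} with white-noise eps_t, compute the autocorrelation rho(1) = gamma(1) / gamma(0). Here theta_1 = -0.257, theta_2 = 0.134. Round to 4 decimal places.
\rho(1) = -0.2689

For an MA(q) process with theta_0 = 1, the autocovariance is
  gamma(k) = sigma^2 * sum_{i=0..q-k} theta_i * theta_{i+k},
and rho(k) = gamma(k) / gamma(0). Sigma^2 cancels.
  numerator   = (1)*(-0.257) + (-0.257)*(0.134) = -0.291438.
  denominator = (1)^2 + (-0.257)^2 + (0.134)^2 = 1.084005.
  rho(1) = -0.291438 / 1.084005 = -0.2689.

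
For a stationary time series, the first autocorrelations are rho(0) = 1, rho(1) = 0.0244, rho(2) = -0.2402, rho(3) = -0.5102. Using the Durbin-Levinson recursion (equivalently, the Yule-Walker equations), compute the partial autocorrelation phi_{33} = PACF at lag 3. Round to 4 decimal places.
\phi_{33} = -0.5280

The PACF at lag k is phi_{kk}, the last component of the solution
to the Yule-Walker system G_k phi = r_k where
  (G_k)_{ij} = rho(|i - j|), (r_k)_i = rho(i), i,j = 1..k.
Equivalently, Durbin-Levinson gives phi_{kk} iteratively:
  phi_{11} = rho(1)
  phi_{kk} = [rho(k) - sum_{j=1..k-1} phi_{k-1,j} rho(k-j)]
            / [1 - sum_{j=1..k-1} phi_{k-1,j} rho(j)],
  phi_{k,j} = phi_{k-1,j} - phi_{kk} phi_{k-1,k-j},  j = 1..k-1.
Step k = 1:
  phi_11 = rho(1) = 0.0244.
Step k = 2:
  phi_22 = [rho(2) - phi_11 rho(1)] / [1 - phi_11 rho(1)] = [-0.2402 - (0.0244)(0.0244)] / [1 - (0.0244)(0.0244)]
         = -0.24079536 / 0.99940464 = -0.240939.
  Update: phi_21 = phi_11 - phi_22 phi_11 = 0.0244 - (-0.240939)(0.0244) = 0.030279.
Step k = 3:
  phi_33 = [rho(3) - phi_21 rho(2) - phi_22 rho(1)] / [1 - phi_21 rho(1) - phi_22 rho(2)]
    numerator   = -0.5102 - (0.030279)(-0.2402) - (-0.240939)(0.0244) = -0.4970481
    denominator = 1 - (0.030279)(0.0244) - (-0.240939)(-0.2402) = 0.94138769
  phi_33 = -0.4970481 / 0.94138769 = -0.528.
Therefore phi_{33} = -0.5280.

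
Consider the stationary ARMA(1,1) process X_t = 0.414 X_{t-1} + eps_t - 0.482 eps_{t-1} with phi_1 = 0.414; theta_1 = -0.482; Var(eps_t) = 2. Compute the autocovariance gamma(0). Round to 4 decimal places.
\gamma(0) = 2.0112

Multiply the model equation by X_{t-k} and take expectations. With theta_0 = psi_0 = 1 and psi_j the MA(infinity) weights, this gives
  gamma(k) - sum_i phi_i gamma(k-i) = c_k,
  c_k = sigma^2 * sum_{j=k..q} theta_j psi_{j-k}   (c_k = 0 for k > q),
using gamma(-m) = gamma(m).
psi-weights needed (psi_j = theta_j + sum_i phi_i psi_{j-i}):
  psi_1 = theta_1 + phi_1 = -0.482 + (0.414) = -0.068
Right-hand sides:
  c_0 = sigma^2 (1 + theta_1 psi_1) = 2 * (1 + (-0.482)(-0.068)) = 2 * 1.032776 = 2.065552
  c_1 = sigma^2 theta_1 = 2 * (-0.482) = -0.964
  c_2 = 0
Equations for k = 0 and k = 1 (AR order 1):
  gamma(0) = phi_1 gamma(1) + c_0
  gamma(1) = phi_1 gamma(0) + c_1
Substituting the second into the first: gamma(0) (1 - phi_1^2) = c_0 + phi_1 c_1, so
  gamma(0) = (c_0 + phi_1 c_1) / (1 - phi_1^2) = (2.065552 + (0.414)(-0.964)) / (1 - (0.414)^2) = 1.666456 / 0.828604 = 2.011161.
Therefore gamma(0) = 2.0112 (to 4 decimal places).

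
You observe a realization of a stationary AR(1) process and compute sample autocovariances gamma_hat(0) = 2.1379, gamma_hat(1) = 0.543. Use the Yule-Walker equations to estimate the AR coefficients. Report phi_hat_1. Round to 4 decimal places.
\hat\phi_{1} = 0.2540

The Yule-Walker equations for an AR(p) process read, in matrix form,
  Gamma_p phi = r_p,   with   (Gamma_p)_{ij} = gamma(|i - j|),
                       (r_p)_i = gamma(i),   i,j = 1..p.
Substitute the sample gammas (Toeplitz matrix and right-hand side of size 1):
  Gamma_p = [[2.1379]]
  r_p     = [0.543]
With p = 1 this is the single equation gamma(0) phi_1 = gamma(1):
  phi_hat_1 = gamma(1) / gamma(0) = 0.543 / 2.1379 = 0.2540.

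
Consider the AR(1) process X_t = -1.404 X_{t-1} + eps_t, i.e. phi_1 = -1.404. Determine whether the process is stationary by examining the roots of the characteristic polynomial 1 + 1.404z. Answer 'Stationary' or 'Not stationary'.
\text{Not stationary}

The AR(p) characteristic polynomial is P(z) = 1 + 1.404z.
Stationarity requires all roots to lie outside the unit circle, i.e. |z| > 1 for every root.
This is linear in z: 1 + (1.404) z = 0  =>  z = -1/(1.404) = -0.712251,  |z| = 0.712251.
Moduli of all roots: 0.7123.
All moduli strictly greater than 1? No.
Verdict: Not stationary.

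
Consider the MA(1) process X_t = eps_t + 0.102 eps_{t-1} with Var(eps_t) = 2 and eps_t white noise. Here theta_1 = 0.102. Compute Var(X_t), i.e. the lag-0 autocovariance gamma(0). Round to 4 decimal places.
\gamma(0) = 2.0208

For an MA(q) process X_t = eps_t + sum_i theta_i eps_{t-i} with
Var(eps_t) = sigma^2, the variance is
  gamma(0) = sigma^2 * (1 + sum_i theta_i^2).
  sum_i theta_i^2 = (0.102)^2 = 0.010404.
  gamma(0) = 2 * (1 + 0.010404) = 2 * 1.010404 = 2.020808, which rounds to 2.0208.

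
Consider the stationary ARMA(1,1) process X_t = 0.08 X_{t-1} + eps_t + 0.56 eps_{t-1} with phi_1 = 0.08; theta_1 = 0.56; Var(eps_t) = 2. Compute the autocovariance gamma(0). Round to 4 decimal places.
\gamma(0) = 2.8245

Multiply the model equation by X_{t-k} and take expectations. With theta_0 = psi_0 = 1 and psi_j the MA(infinity) weights, this gives
  gamma(k) - sum_i phi_i gamma(k-i) = c_k,
  c_k = sigma^2 * sum_{j=k..q} theta_j psi_{j-k}   (c_k = 0 for k > q),
using gamma(-m) = gamma(m).
psi-weights needed (psi_j = theta_j + sum_i phi_i psi_{j-i}):
  psi_1 = theta_1 + phi_1 = 0.56 + (0.08) = 0.64
Right-hand sides:
  c_0 = sigma^2 (1 + theta_1 psi_1) = 2 * (1 + (0.56)(0.64)) = 2 * 1.3584 = 2.7168
  c_1 = sigma^2 theta_1 = 2 * (0.56) = 1.12
  c_2 = 0
Equations for k = 0 and k = 1 (AR order 1):
  gamma(0) = phi_1 gamma(1) + c_0
  gamma(1) = phi_1 gamma(0) + c_1
Substituting the second into the first: gamma(0) (1 - phi_1^2) = c_0 + phi_1 c_1, so
  gamma(0) = (c_0 + phi_1 c_1) / (1 - phi_1^2) = (2.7168 + (0.08)(1.12)) / (1 - (0.08)^2) = 2.8064 / 0.9936 = 2.824477.
Therefore gamma(0) = 2.8245 (to 4 decimal places).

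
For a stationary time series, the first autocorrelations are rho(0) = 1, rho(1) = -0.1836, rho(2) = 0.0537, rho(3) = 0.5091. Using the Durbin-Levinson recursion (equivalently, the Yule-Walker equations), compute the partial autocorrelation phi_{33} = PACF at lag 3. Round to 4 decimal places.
\phi_{33} = 0.5410

The PACF at lag k is phi_{kk}, the last component of the solution
to the Yule-Walker system G_k phi = r_k where
  (G_k)_{ij} = rho(|i - j|), (r_k)_i = rho(i), i,j = 1..k.
Equivalently, Durbin-Levinson gives phi_{kk} iteratively:
  phi_{11} = rho(1)
  phi_{kk} = [rho(k) - sum_{j=1..k-1} phi_{k-1,j} rho(k-j)]
            / [1 - sum_{j=1..k-1} phi_{k-1,j} rho(j)],
  phi_{k,j} = phi_{k-1,j} - phi_{kk} phi_{k-1,k-j},  j = 1..k-1.
Step k = 1:
  phi_11 = rho(1) = -0.1836.
Step k = 2:
  phi_22 = [rho(2) - phi_11 rho(1)] / [1 - phi_11 rho(1)] = [0.0537 - (-0.1836)(-0.1836)] / [1 - (-0.1836)(-0.1836)]
         = 0.01999104 / 0.96629104 = 0.020688.
  Update: phi_21 = phi_11 - phi_22 phi_11 = -0.1836 - (0.020688)(-0.1836) = -0.179802.
Step k = 3:
  phi_33 = [rho(3) - phi_21 rho(2) - phi_22 rho(1)] / [1 - phi_21 rho(1) - phi_22 rho(2)]
    numerator   = 0.5091 - (-0.179802)(0.0537) - (0.020688)(-0.1836) = 0.52255374
    denominator = 1 - (-0.179802)(-0.1836) - (0.020688)(0.0537) = 0.96587746
  phi_33 = 0.52255374 / 0.96587746 = 0.541.
Therefore phi_{33} = 0.5410.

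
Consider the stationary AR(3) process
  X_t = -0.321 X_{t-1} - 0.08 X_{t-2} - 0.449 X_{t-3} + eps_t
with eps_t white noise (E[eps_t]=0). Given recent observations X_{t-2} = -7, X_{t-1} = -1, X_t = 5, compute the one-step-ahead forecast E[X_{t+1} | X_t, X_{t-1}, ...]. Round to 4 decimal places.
E[X_{t+1} \mid \mathcal F_t] = 1.6180

For an AR(p) model X_t = c + sum_i phi_i X_{t-i} + eps_t, the
one-step-ahead conditional mean is
  E[X_{t+1} | X_t, ...] = c + sum_i phi_i X_{t+1-i}.
Substitute known values:
  E[X_{t+1} | ...] = (-0.321) * (5) + (-0.08) * (-1) + (-0.449) * (-7)
                   = 1.6180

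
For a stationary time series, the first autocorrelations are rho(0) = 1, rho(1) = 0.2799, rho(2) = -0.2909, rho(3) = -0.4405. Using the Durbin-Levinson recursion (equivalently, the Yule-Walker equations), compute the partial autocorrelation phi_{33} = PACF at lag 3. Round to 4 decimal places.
\phi_{33} = -0.2770

The PACF at lag k is phi_{kk}, the last component of the solution
to the Yule-Walker system G_k phi = r_k where
  (G_k)_{ij} = rho(|i - j|), (r_k)_i = rho(i), i,j = 1..k.
Equivalently, Durbin-Levinson gives phi_{kk} iteratively:
  phi_{11} = rho(1)
  phi_{kk} = [rho(k) - sum_{j=1..k-1} phi_{k-1,j} rho(k-j)]
            / [1 - sum_{j=1..k-1} phi_{k-1,j} rho(j)],
  phi_{k,j} = phi_{k-1,j} - phi_{kk} phi_{k-1,k-j},  j = 1..k-1.
Step k = 1:
  phi_11 = rho(1) = 0.2799.
Step k = 2:
  phi_22 = [rho(2) - phi_11 rho(1)] / [1 - phi_11 rho(1)] = [-0.2909 - (0.2799)(0.2799)] / [1 - (0.2799)(0.2799)]
         = -0.36924401 / 0.92165599 = -0.400631.
  Update: phi_21 = phi_11 - phi_22 phi_11 = 0.2799 - (-0.400631)(0.2799) = 0.392037.
Step k = 3:
  phi_33 = [rho(3) - phi_21 rho(2) - phi_22 rho(1)] / [1 - phi_21 rho(1) - phi_22 rho(2)]
    numerator   = -0.4405 - (0.392037)(-0.2909) - (-0.400631)(0.2799) = -0.21431991
    denominator = 1 - (0.392037)(0.2799) - (-0.400631)(-0.2909) = 0.77372537
  phi_33 = -0.21431991 / 0.77372537 = -0.277.
Therefore phi_{33} = -0.2770.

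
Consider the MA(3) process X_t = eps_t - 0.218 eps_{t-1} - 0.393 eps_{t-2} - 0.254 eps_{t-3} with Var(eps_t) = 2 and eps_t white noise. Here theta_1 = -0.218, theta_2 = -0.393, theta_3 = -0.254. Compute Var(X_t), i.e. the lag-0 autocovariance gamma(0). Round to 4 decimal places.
\gamma(0) = 2.5330

For an MA(q) process X_t = eps_t + sum_i theta_i eps_{t-i} with
Var(eps_t) = sigma^2, the variance is
  gamma(0) = sigma^2 * (1 + sum_i theta_i^2).
  sum_i theta_i^2 = (-0.218)^2 + (-0.393)^2 + (-0.254)^2 = 0.047524 + 0.154449 + 0.064516 = 0.266489.
  gamma(0) = 2 * (1 + 0.266489) = 2 * 1.266489 = 2.532978, which rounds to 2.5330.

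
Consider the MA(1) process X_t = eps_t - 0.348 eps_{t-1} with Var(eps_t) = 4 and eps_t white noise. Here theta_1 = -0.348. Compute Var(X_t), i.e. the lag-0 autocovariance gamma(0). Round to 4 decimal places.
\gamma(0) = 4.4844

For an MA(q) process X_t = eps_t + sum_i theta_i eps_{t-i} with
Var(eps_t) = sigma^2, the variance is
  gamma(0) = sigma^2 * (1 + sum_i theta_i^2).
  sum_i theta_i^2 = (-0.348)^2 = 0.121104.
  gamma(0) = 4 * (1 + 0.121104) = 4 * 1.121104 = 4.484416, which rounds to 4.4844.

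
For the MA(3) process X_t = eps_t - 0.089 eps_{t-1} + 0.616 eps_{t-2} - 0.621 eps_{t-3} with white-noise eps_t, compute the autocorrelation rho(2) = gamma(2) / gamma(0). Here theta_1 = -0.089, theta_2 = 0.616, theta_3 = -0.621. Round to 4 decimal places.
\rho(2) = 0.3786

For an MA(q) process with theta_0 = 1, the autocovariance is
  gamma(k) = sigma^2 * sum_{i=0..q-k} theta_i * theta_{i+k},
and rho(k) = gamma(k) / gamma(0). Sigma^2 cancels.
  numerator   = (1)*(0.616) + (-0.089)*(-0.621) = 0.671269.
  denominator = (1)^2 + (-0.089)^2 + (0.616)^2 + (-0.621)^2 = 1.773018.
  rho(2) = 0.671269 / 1.773018 = 0.3786.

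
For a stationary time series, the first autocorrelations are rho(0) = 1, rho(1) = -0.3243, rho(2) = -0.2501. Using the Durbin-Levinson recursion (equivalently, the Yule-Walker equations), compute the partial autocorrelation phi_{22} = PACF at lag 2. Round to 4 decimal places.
\phi_{22} = -0.3970

The PACF at lag k is phi_{kk}, the last component of the solution
to the Yule-Walker system G_k phi = r_k where
  (G_k)_{ij} = rho(|i - j|), (r_k)_i = rho(i), i,j = 1..k.
Equivalently, Durbin-Levinson gives phi_{kk} iteratively:
  phi_{11} = rho(1)
  phi_{kk} = [rho(k) - sum_{j=1..k-1} phi_{k-1,j} rho(k-j)]
            / [1 - sum_{j=1..k-1} phi_{k-1,j} rho(j)],
  phi_{k,j} = phi_{k-1,j} - phi_{kk} phi_{k-1,k-j},  j = 1..k-1.
Step k = 1:
  phi_11 = rho(1) = -0.3243.
Step k = 2:
  phi_22 = [rho(2) - phi_11 rho(1)] / [1 - phi_11 rho(1)] = [-0.2501 - (-0.3243)(-0.3243)] / [1 - (-0.3243)(-0.3243)]
         = -0.35527049 / 0.89482951 = -0.397.
Therefore phi_{22} = -0.3970.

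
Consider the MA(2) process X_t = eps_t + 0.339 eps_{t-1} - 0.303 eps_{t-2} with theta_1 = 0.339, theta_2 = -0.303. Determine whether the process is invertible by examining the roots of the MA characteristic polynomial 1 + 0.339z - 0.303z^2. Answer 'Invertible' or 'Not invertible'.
\text{Invertible}

The MA(q) characteristic polynomial is P(z) = 1 + 0.339z - 0.303z^2.
Invertibility requires all roots to lie outside the unit circle, i.e. |z| > 1 for every root.
Set 1 + (0.339) z + (-0.303) z^2 = 0, i.e. a z^2 + b z + c = 0 with a = -0.303, b = 0.339, c = 1.
Discriminant D = b^2 - 4ac = (0.339)^2 - 4*(-0.303)*1 = 0.114921 - (-1.212) = 1.326921.
D >= 0, so the roots are real: z = (-b +/- sqrt(D)) / (2a) = (-0.339 +/- 1.151921) / (-0.606).
  z_1 = (-0.339 + 1.151921) / (-0.606) = -1.3415,   |z_1| = 1.3415.
  z_2 = (-0.339 - 1.151921) / (-0.606) = 2.4603,   |z_2| = 2.4603.
Moduli of all roots: 1.3415, 2.4603.
All moduli strictly greater than 1? Yes.
Verdict: Invertible.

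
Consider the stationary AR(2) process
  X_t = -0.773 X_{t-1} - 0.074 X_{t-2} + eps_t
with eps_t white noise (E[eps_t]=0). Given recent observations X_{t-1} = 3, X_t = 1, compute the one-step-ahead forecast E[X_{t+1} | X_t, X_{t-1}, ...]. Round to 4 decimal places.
E[X_{t+1} \mid \mathcal F_t] = -0.9950

For an AR(p) model X_t = c + sum_i phi_i X_{t-i} + eps_t, the
one-step-ahead conditional mean is
  E[X_{t+1} | X_t, ...] = c + sum_i phi_i X_{t+1-i}.
Substitute known values:
  E[X_{t+1} | ...] = (-0.773) * (1) + (-0.074) * (3)
                   = -0.9950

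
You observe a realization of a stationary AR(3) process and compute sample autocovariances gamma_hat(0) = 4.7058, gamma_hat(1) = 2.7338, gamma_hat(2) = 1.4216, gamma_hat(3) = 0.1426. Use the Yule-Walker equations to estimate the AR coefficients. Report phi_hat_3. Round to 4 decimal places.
\hat\phi_{3} = -0.1870

The Yule-Walker equations for an AR(p) process read, in matrix form,
  Gamma_p phi = r_p,   with   (Gamma_p)_{ij} = gamma(|i - j|),
                       (r_p)_i = gamma(i),   i,j = 1..p.
Substitute the sample gammas (Toeplitz matrix and right-hand side of size 3):
  Gamma_p = [[4.7058, 2.7338, 1.4216], [2.7338, 4.7058, 2.7338], [1.4216, 2.7338, 4.7058]]
  r_p     = [2.7338, 1.4216, 0.1426]
Written out (R1..R3):
  (R1) 4.7058 phi_1 + 2.7338 phi_2 + 1.4216 phi_3 = 2.7338
  (R2) 2.7338 phi_1 + 4.7058 phi_2 + 2.7338 phi_3 = 1.4216
  (R3) 1.4216 phi_1 + 2.7338 phi_2 + 4.7058 phi_3 = 0.1426
Gaussian elimination:
  R2 <- R2 - (2.7338/4.7058) R1 = R2 - (0.580943) R1:  3.117619 phi_2 + 1.907932 phi_3 = -0.166581
  R3 <- R3 - (1.4216/4.7058) R1 = R3 - (0.302095) R1:  1.907932 phi_2 + 4.276341 phi_3 = -0.683268
  R3 <- R3 - (1.907932/3.117619) R2 = R3 - (0.611984) R2:  3.108718 phi_3 = -0.581323
Back-substitution:
  phi_hat_3 = -0.581323 / 3.108718 = -0.186998
  phi_hat_2 = (-0.166581 - (1.907932)(-0.186998)) / 3.117619 = 0.061007
  phi_hat_1 = (2.7338 - (2.7338)(0.061007) - (1.4216)(-0.186998)) / 4.7058 = 0.601992
So phi_hat = [0.6020, 0.0610, -0.1870].
Therefore phi_hat_3 = -0.1870.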